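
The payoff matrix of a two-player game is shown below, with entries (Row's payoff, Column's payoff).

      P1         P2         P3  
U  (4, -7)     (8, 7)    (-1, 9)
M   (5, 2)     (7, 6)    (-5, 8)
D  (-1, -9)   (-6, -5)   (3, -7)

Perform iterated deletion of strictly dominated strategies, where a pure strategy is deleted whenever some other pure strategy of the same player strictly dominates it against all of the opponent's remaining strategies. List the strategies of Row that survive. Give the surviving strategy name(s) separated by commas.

For Column, P2 strictly dominates P1 on the remaining rows (U: 7>-7, M: 6>2, D: -5>-9); eliminate P1.
Row's strategy M is strictly dominated by U (P2: 8>7, P3: -1>-5) and is removed.
Among the remaining strategies, none is strictly dominated by another pure strategy of the same player, so the elimination stops.
Surviving strategies — Row: {U, D}; Column: {P2, P3}.

U, D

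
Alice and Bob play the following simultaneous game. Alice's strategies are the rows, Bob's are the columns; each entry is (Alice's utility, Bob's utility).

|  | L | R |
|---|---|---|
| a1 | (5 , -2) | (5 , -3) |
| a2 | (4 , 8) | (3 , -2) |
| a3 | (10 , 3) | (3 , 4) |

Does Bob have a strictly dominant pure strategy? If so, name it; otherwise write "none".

L fails to dominate R at a3 (3<4).
R fails to dominate L at a1 (-3<-2).
No single strategy dominates all the others.

none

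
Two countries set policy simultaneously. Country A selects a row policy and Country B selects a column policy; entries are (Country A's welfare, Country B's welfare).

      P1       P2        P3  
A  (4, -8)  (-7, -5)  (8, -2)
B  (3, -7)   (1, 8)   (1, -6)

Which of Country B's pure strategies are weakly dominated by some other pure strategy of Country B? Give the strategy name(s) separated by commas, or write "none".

P1 is weakly dominated by P2 (A: -5>-8, B: 8>-7).
P2: no other strategy beats it everywhere (P1 at A (-5>-8); P3 at B (8>-6)).
P3: no other strategy beats it everywhere (P1 at A (-2>-8); P2 at A (-2>-5)).

P1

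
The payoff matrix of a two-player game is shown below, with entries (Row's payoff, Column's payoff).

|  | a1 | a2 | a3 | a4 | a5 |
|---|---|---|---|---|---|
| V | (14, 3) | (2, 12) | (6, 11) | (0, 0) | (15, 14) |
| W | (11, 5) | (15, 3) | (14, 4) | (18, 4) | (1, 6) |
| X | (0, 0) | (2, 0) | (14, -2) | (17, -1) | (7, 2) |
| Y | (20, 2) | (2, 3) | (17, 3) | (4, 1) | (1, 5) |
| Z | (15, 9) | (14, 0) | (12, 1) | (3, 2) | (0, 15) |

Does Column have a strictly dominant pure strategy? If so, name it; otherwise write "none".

a5

a5 vs a1: V: 14>3, W: 6>5, X: 2>0, Y: 5>2, Z: 15>9.
a5 vs a2: V: 14>12, W: 6>3, X: 2>0, Y: 5>3, Z: 15>0.
a5 vs a3: V: 14>11, W: 6>4, X: 2>-2, Y: 5>3, Z: 15>1.
a5 vs a4: V: 14>0, W: 6>4, X: 2>-1, Y: 5>1, Z: 15>2.
a5 strictly beats every other strategy against every opponent action, so it is strictly dominant.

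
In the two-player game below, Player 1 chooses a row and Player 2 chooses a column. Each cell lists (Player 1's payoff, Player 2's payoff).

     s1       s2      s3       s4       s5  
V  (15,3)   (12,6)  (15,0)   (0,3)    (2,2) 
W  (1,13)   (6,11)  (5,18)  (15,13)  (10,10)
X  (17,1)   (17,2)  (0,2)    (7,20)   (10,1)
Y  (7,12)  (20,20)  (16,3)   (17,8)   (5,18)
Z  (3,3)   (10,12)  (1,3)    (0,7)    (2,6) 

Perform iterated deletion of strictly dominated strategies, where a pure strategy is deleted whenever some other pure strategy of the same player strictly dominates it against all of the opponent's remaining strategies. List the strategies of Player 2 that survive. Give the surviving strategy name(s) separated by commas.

s2

Row Z is eliminated: Y beats it against every remaining column (s1: 7>3, s2: 20>10, s3: 16>1, s4: 17>0, s5: 5>2).
Column s5 is eliminated: s2 beats it against every remaining row (V: 6>2, W: 11>10, X: 2>1, Y: 20>18).
Row W is eliminated: Y beats it against every remaining column (s1: 7>1, s2: 20>6, s3: 16>5, s4: 17>15).
Column s1 is eliminated: s2 beats it against every remaining row (V: 6>3, X: 2>1, Y: 20>12).
For Player 1, Y strictly dominates V on the remaining columns (s2: 20>12, s3: 16>15, s4: 17>0); eliminate V.
Player 1's strategy X is strictly dominated by Y (s2: 20>17, s3: 16>0, s4: 17>7) and is removed.
For Player 2, s2 strictly dominates s3 on the remaining rows (Y: 20>3); eliminate s3.
For Player 2, s2 strictly dominates s4 on the remaining rows (Y: 20>8); eliminate s4.
Among the remaining strategies, none is strictly dominated by another pure strategy of the same player, so the elimination stops.
Surviving strategies — Player 1: {Y}; Player 2: {s2}.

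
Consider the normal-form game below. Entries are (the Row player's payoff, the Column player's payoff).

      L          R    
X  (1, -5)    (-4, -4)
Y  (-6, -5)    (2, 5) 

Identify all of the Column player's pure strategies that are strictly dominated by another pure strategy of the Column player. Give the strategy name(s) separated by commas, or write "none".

L

L is strictly dominated by R (X: -4>-5, Y: 5>-5).
R is not dominated — it holds its own against L at X (-4>-5).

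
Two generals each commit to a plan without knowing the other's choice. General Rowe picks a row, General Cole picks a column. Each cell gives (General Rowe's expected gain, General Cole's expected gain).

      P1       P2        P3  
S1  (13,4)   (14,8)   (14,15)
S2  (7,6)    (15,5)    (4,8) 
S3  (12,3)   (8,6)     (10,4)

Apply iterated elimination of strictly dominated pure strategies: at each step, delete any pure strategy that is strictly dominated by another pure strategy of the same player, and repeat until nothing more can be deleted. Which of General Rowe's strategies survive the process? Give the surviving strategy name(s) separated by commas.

General Rowe's strategy S3 is strictly dominated by S1 (P1: 13>12, P2: 14>8, P3: 14>10) and is removed.
Column P1 is eliminated: P3 beats it against every remaining row (S1: 15>4, S2: 8>6).
General Cole's strategy P2 is strictly dominated by P3 (S1: 15>8, S2: 8>5) and is removed.
Row S2 is eliminated: S1 beats it against every remaining column (P3: 14>4).
Among the remaining strategies, none is strictly dominated by another pure strategy of the same player, so the elimination stops.
Surviving strategies — General Rowe: {S1}; General Cole: {P3}.

S1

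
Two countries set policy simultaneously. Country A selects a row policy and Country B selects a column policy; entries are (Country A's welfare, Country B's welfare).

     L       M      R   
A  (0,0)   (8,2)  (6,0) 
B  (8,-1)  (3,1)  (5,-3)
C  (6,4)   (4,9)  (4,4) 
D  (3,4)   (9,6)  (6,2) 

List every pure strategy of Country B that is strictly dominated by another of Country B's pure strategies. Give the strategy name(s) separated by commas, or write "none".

M strictly dominates L — A: 2>0, B: 1>-1, C: 9>4, D: 6>4.
Nothing dominates M: L at A (2>0); R at A (2>0).
R: dominated, since M does at least as well everywhere (A: 2>0, B: 1>-3, C: 9>4, D: 6>2).

L, R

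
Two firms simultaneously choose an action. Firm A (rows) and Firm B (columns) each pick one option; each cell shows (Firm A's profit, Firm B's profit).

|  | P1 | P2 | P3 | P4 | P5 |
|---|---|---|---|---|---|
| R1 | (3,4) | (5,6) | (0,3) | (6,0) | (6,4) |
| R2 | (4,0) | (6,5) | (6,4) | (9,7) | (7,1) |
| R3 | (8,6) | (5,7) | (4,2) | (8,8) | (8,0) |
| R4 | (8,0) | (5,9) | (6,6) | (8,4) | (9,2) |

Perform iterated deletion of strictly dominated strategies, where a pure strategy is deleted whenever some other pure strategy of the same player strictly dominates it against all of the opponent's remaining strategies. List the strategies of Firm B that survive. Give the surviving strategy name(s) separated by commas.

Firm A's strategy R1 is strictly dominated by R2 (P1: 4>3, P2: 6>5, P3: 6>0, P4: 9>6, P5: 7>6) and is removed.
Column P1 is eliminated: P2 beats it against every remaining row (R2: 5>0, R3: 7>6, R4: 9>0).
For Firm B, P2 strictly dominates P3 on the remaining rows (R2: 5>4, R3: 7>2, R4: 9>6); eliminate P3.
Column P5 is eliminated: P2 beats it against every remaining row (R2: 5>1, R3: 7>0, R4: 9>2).
For Firm A, R2 strictly dominates R3 on the remaining columns (P2: 6>5, P4: 9>8); eliminate R3.
Row R4 is eliminated: R2 beats it against every remaining column (P2: 6>5, P4: 9>8).
Firm B's strategy P2 is strictly dominated by P4 (R2: 7>5) and is removed.
Among the remaining strategies, none is strictly dominated by another pure strategy of the same player, so the elimination stops.
Surviving strategies — Firm A: {R2}; Firm B: {P4}.

P4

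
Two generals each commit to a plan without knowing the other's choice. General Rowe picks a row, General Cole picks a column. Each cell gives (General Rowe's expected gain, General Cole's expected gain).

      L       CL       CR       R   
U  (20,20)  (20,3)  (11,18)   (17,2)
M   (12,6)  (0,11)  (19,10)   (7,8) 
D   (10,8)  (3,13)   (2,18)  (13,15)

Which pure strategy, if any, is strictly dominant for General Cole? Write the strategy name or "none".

none

L fails to dominate CL at M (6<11).
CL fails to dominate L at U (3<20).
CR fails to dominate L at U (18<20).
R fails to dominate L at U (2<20).
No single strategy dominates all the others.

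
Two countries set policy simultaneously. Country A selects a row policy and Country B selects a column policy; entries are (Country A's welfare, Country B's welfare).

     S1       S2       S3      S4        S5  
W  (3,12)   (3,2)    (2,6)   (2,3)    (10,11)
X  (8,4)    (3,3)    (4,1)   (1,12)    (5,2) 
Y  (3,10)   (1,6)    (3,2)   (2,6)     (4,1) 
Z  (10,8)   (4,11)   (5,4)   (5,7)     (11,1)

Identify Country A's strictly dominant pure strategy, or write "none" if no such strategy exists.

Z

Z vs W: S1: 10>3, S2: 4>3, S3: 5>2, S4: 5>2, S5: 11>10.
Z vs X: S1: 10>8, S2: 4>3, S3: 5>4, S4: 5>1, S5: 11>5.
Z vs Y: S1: 10>3, S2: 4>1, S3: 5>3, S4: 5>2, S5: 11>4.
Z strictly beats every other strategy against every opponent action, so it is strictly dominant.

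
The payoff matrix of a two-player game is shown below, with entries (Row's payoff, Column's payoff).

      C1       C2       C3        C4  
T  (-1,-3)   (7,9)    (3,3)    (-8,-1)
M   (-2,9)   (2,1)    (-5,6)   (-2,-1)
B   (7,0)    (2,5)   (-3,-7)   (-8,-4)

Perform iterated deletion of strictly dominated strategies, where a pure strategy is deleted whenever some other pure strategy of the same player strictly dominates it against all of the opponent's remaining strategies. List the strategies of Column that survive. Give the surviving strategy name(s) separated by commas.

C2

Column C4 is eliminated: C2 beats it against every remaining row (T: 9>-1, M: 1>-1, B: 5>-4).
Row M is eliminated: T beats it against every remaining column (C1: -1>-2, C2: 7>2, C3: 3>-5).
For Column, C2 strictly dominates C1 on the remaining rows (T: 9>-3, B: 5>0); eliminate C1.
Row's strategy B is strictly dominated by T (C2: 7>2, C3: 3>-3) and is removed.
Column C3 is eliminated: C2 beats it against every remaining row (T: 9>3).
Among the remaining strategies, none is strictly dominated by another pure strategy of the same player, so the elimination stops.
Surviving strategies — Row: {T}; Column: {C2}.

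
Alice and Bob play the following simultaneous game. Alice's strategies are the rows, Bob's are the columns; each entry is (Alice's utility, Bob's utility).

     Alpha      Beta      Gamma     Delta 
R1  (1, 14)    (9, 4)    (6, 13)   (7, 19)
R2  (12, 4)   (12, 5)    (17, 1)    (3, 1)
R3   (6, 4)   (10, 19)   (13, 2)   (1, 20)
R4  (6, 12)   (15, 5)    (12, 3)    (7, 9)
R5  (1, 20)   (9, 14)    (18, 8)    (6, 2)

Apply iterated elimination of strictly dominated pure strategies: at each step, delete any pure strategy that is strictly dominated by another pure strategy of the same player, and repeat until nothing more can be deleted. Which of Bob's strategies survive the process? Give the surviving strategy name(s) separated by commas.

Alpha, Beta, Delta

Row R3 is eliminated: R2 beats it against every remaining column (Alpha: 12>6, Beta: 12>10, Gamma: 17>13, Delta: 3>1).
Bob's strategy Gamma is strictly dominated by Alpha (R1: 14>13, R2: 4>1, R4: 12>3, R5: 20>8) and is removed.
Row R5 is eliminated: R4 beats it against every remaining column (Alpha: 6>1, Beta: 15>9, Delta: 7>6).
Among the remaining strategies, none is strictly dominated by another pure strategy of the same player, so the elimination stops.
Surviving strategies — Alice: {R1, R2, R4}; Bob: {Alpha, Beta, Delta}.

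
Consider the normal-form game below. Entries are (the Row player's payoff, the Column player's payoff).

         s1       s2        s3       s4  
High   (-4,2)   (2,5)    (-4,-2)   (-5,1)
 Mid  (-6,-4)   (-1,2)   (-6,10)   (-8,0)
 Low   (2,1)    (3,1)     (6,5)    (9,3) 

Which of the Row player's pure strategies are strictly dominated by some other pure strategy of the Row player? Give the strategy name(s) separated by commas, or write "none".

High, Mid

High is strictly dominated by Low (s1: 2>-4, s2: 3>2, s3: 6>-4, s4: 9>-5).
High strictly dominates Mid — s1: -4>-6, s2: 2>-1, s3: -4>-6, s4: -5>-8.
Nothing dominates Low: High at s1 (2>-4); Mid at s1 (2>-6).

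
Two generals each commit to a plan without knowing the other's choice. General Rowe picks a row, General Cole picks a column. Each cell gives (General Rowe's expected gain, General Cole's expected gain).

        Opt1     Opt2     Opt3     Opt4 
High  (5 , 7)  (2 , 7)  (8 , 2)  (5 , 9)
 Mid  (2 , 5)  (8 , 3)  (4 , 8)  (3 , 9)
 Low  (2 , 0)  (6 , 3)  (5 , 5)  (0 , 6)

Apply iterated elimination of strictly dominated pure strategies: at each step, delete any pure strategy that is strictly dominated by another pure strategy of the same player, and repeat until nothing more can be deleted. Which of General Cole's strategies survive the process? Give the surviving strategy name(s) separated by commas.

Column Opt1 is eliminated: Opt4 beats it against every remaining row (High: 9>7, Mid: 9>5, Low: 6>0).
General Cole's strategy Opt2 is strictly dominated by Opt4 (High: 9>7, Mid: 9>3, Low: 6>3) and is removed.
General Rowe's strategy Mid is strictly dominated by High (Opt3: 8>4, Opt4: 5>3) and is removed.
For General Rowe, High strictly dominates Low on the remaining columns (Opt3: 8>5, Opt4: 5>0); eliminate Low.
For General Cole, Opt4 strictly dominates Opt3 on the remaining rows (High: 9>2); eliminate Opt3.
Among the remaining strategies, none is strictly dominated by another pure strategy of the same player, so the elimination stops.
Surviving strategies — General Rowe: {High}; General Cole: {Opt4}.

Opt4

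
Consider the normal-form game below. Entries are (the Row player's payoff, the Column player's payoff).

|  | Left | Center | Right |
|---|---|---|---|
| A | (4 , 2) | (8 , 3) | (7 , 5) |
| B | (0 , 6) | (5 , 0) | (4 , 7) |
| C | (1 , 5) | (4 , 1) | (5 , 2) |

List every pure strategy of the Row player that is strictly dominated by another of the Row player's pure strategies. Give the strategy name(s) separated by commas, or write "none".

A is not dominated — it holds its own against B at Left (4>0); C at Left (4>1).
A strictly dominates B — Left: 4>0, Center: 8>5, Right: 7>4.
C is strictly dominated by A (Left: 4>1, Center: 8>4, Right: 7>5).

B, C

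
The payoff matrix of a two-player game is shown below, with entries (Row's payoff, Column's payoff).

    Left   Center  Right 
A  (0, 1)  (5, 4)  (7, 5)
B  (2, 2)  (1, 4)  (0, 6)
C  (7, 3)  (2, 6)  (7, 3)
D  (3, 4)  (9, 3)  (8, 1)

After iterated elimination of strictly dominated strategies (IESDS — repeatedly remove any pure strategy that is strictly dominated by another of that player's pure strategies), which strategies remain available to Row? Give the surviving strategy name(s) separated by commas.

C, D

Row's strategy A is strictly dominated by D (Left: 3>0, Center: 9>5, Right: 8>7) and is removed.
Row's strategy B is strictly dominated by C (Left: 7>2, Center: 2>1, Right: 7>0) and is removed.
Column Right is eliminated: Center beats it against every remaining row (C: 6>3, D: 3>1).
Among the remaining strategies, none is strictly dominated by another pure strategy of the same player, so the elimination stops.
Surviving strategies — Row: {C, D}; Column: {Left, Center}.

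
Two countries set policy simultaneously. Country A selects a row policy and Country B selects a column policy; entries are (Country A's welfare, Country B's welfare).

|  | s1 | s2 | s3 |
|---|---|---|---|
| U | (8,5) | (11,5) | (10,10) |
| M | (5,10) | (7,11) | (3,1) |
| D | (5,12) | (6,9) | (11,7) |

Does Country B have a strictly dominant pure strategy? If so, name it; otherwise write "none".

s1 fails to dominate s2 at U (5=5).
s2 fails to dominate s1 at U (5=5).
s3 fails to dominate s1 at M (1<10).
No single strategy dominates all the others.

none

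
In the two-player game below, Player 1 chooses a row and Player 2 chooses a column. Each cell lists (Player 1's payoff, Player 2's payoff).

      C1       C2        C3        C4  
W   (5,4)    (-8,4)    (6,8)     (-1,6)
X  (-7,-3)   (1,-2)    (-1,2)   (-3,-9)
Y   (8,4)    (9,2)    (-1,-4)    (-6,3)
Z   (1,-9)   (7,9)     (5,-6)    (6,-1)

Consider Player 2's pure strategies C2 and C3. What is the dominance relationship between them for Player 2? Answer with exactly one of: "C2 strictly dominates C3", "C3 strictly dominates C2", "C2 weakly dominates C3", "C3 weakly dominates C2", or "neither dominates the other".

C2's payoffs vs C3's, by Player 1's action — W: 4<8, X: -2<2, Y: 2>-4, Z: 9>-6.
C2 does better at Y, Z but worse at W, X; neither strategy dominates the other.

neither dominates the other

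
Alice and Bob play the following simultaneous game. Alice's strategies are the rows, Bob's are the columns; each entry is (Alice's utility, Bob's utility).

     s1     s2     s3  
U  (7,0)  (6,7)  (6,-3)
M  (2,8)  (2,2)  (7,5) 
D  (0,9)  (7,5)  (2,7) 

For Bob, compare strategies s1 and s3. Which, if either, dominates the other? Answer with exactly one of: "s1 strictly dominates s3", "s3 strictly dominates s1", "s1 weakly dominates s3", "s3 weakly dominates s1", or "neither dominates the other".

s1 strictly dominates s3

Compare s1 to s3 across each choice by Alice: U: 0>-3, M: 8>5, D: 9>7.
Every comparison favours s1, so s1 strictly dominates s3.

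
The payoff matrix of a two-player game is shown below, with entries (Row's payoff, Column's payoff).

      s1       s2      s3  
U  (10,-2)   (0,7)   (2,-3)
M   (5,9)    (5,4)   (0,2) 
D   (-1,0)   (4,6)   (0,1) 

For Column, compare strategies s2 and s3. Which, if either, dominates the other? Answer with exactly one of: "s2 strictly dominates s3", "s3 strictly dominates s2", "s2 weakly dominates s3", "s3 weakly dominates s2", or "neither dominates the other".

s2's payoffs vs s3's, by Row's action — U: 7>-3, M: 4>2, D: 6>1.
Every comparison favours s2, so s2 strictly dominates s3.

s2 strictly dominates s3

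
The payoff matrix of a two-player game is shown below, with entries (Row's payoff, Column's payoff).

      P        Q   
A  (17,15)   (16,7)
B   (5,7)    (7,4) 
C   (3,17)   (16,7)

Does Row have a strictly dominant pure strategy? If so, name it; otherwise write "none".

none

A fails to dominate C at Q (16=16).
B fails to dominate A at P (5<17).
C fails to dominate A at P (3<17).
No single strategy dominates all the others.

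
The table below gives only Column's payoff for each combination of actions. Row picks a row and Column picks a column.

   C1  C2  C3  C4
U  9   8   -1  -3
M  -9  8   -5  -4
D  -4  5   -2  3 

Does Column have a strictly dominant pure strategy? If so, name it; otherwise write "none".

none

C1 fails to dominate C2 at M (-9<8).
C2 fails to dominate C1 at U (8<9).
C3 fails to dominate C1 at U (-1<9).
C4 fails to dominate C1 at U (-3<9).
No single strategy dominates all the others.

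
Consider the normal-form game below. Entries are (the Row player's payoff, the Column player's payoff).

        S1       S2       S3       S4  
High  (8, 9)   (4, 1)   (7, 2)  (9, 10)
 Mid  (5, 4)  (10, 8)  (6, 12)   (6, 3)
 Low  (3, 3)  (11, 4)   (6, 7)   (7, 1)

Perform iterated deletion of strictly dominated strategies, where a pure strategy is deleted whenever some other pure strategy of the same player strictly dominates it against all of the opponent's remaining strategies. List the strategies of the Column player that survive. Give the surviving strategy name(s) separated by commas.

The Column player's strategy S2 is strictly dominated by S3 (High: 2>1, Mid: 12>8, Low: 7>4) and is removed.
The Row player's strategy Mid is strictly dominated by High (S1: 8>5, S3: 7>6, S4: 9>6) and is removed.
The Row player's strategy Low is strictly dominated by High (S1: 8>3, S3: 7>6, S4: 9>7) and is removed.
For the Column player, S4 strictly dominates S1 on the remaining rows (High: 10>9); eliminate S1.
For the Column player, S4 strictly dominates S3 on the remaining rows (High: 10>2); eliminate S3.
Among the remaining strategies, none is strictly dominated by another pure strategy of the same player, so the elimination stops.
Surviving strategies — the Row player: {High}; the Column player: {S4}.

S4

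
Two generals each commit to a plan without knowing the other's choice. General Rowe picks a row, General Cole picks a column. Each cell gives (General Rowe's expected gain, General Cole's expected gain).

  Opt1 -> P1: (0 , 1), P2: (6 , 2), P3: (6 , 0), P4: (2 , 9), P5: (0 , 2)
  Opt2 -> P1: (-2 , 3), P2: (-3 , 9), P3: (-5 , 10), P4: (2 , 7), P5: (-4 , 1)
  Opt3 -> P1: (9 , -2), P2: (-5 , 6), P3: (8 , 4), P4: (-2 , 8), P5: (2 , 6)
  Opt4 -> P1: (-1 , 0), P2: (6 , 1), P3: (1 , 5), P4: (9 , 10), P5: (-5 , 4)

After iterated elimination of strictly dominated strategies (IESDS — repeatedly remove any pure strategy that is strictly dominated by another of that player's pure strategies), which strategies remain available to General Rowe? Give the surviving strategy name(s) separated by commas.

Opt4

General Cole's strategy P1 is strictly dominated by P2 (Opt1: 2>1, Opt2: 9>3, Opt3: 6>-2, Opt4: 1>0) and is removed.
General Cole's strategy P5 is strictly dominated by P4 (Opt1: 9>2, Opt2: 7>1, Opt3: 8>6, Opt4: 10>4) and is removed.
For General Rowe, Opt4 strictly dominates Opt2 on the remaining columns (P2: 6>-3, P3: 1>-5, P4: 9>2); eliminate Opt2.
For General Cole, P4 strictly dominates P2 on the remaining rows (Opt1: 9>2, Opt3: 8>6, Opt4: 10>1); eliminate P2.
General Cole's strategy P3 is strictly dominated by P4 (Opt1: 9>0, Opt3: 8>4, Opt4: 10>5) and is removed.
General Rowe's strategy Opt1 is strictly dominated by Opt4 (P4: 9>2) and is removed.
General Rowe's strategy Opt3 is strictly dominated by Opt4 (P4: 9>-2) and is removed.
Among the remaining strategies, none is strictly dominated by another pure strategy of the same player, so the elimination stops.
Surviving strategies — General Rowe: {Opt4}; General Cole: {P4}.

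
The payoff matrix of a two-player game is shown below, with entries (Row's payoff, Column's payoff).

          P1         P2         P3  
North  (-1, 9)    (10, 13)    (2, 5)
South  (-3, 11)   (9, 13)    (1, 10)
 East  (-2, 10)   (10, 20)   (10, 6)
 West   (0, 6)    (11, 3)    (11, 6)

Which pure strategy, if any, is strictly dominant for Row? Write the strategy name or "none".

West vs North: P1: 0>-1, P2: 11>10, P3: 11>2.
West vs South: P1: 0>-3, P2: 11>9, P3: 11>1.
West vs East: P1: 0>-2, P2: 11>10, P3: 11>10.
West strictly beats every other strategy against every opponent action, so it is strictly dominant.

West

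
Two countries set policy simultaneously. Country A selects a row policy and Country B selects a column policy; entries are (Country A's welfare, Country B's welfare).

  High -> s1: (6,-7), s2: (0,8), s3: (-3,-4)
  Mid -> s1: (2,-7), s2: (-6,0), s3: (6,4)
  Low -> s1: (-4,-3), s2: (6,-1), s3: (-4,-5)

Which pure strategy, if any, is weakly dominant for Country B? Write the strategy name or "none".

none

s1 fails to dominate s2 at High (-7<8).
s2 fails to dominate s3 at Mid (0<4).
s3 fails to dominate s1 at Low (-5<-3).
No single strategy dominates all the others.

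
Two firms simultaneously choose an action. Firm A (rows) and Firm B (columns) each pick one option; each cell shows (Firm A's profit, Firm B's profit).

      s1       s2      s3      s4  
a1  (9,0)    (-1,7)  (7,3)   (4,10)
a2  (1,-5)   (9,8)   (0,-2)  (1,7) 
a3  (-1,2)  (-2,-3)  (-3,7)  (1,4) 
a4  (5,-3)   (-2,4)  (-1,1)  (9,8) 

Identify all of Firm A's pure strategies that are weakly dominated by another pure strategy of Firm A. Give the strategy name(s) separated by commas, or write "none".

Nothing dominates a1: a2 at s1 (9>1); a3 at s1 (9>-1); a4 at s1 (9>5).
a2: no other strategy beats it everywhere (a1 at s2 (9>-1); a3 at s1 (1>-1); a4 at s2 (9>-2)).
a3: dominated, since a1 does at least as well everywhere (s1: 9>-1, s2: -1>-2, s3: 7>-3, s4: 4>1).
a4 is not dominated — it holds its own against a1 at s4 (9>4); a2 at s1 (5>1); a3 at s1 (5>-1).

a3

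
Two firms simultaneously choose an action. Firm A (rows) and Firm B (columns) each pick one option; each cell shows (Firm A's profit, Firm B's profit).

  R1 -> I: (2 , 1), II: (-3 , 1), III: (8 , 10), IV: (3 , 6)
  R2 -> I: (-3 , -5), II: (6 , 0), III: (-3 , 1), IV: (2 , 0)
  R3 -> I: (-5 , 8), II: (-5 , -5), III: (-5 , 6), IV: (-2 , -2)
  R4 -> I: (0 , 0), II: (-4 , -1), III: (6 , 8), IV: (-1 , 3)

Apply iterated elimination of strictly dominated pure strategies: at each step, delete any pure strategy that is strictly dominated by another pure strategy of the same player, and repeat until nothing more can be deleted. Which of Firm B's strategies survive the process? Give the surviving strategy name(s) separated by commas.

Row R3 is eliminated: R1 beats it against every remaining column (I: 2>-5, II: -3>-5, III: 8>-5, IV: 3>-2).
Firm A's strategy R4 is strictly dominated by R1 (I: 2>0, II: -3>-4, III: 8>6, IV: 3>-1) and is removed.
Firm B's strategy I is strictly dominated by III (R1: 10>1, R2: 1>-5) and is removed.
For Firm B, III strictly dominates II on the remaining rows (R1: 10>1, R2: 1>0); eliminate II.
Firm A's strategy R2 is strictly dominated by R1 (III: 8>-3, IV: 3>2) and is removed.
For Firm B, III strictly dominates IV on the remaining rows (R1: 10>6); eliminate IV.
Among the remaining strategies, none is strictly dominated by another pure strategy of the same player, so the elimination stops.
Surviving strategies — Firm A: {R1}; Firm B: {III}.

III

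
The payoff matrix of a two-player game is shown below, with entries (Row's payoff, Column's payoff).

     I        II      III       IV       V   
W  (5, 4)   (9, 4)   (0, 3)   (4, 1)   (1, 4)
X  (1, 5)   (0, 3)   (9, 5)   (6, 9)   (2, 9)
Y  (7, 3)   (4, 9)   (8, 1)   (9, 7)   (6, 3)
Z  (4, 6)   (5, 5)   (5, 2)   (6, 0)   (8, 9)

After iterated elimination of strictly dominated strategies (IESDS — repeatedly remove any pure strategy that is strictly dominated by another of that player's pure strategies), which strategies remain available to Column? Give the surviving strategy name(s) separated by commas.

Column's strategy III is strictly dominated by V (W: 4>3, X: 9>5, Y: 3>1, Z: 9>2) and is removed.
Row X is eliminated: Y beats it against every remaining column (I: 7>1, II: 4>0, IV: 9>6, V: 6>2).
Column IV is eliminated: II beats it against every remaining row (W: 4>1, Y: 9>7, Z: 5>0).
Among the remaining strategies, none is strictly dominated by another pure strategy of the same player, so the elimination stops.
Surviving strategies — Row: {W, Y, Z}; Column: {I, II, V}.

I, II, V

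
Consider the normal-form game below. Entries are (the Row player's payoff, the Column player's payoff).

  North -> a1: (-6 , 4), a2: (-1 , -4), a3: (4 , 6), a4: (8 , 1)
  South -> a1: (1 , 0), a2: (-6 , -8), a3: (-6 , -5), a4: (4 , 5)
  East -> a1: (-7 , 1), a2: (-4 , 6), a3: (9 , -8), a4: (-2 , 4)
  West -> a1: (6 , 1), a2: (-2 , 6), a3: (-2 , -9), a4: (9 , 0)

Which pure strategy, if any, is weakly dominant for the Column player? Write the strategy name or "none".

a1 fails to dominate a2 at East (1<6).
a2 fails to dominate a1 at North (-4<4).
a3 fails to dominate a1 at South (-5<0).
a4 fails to dominate a1 at North (1<4).
No single strategy dominates all the others.

none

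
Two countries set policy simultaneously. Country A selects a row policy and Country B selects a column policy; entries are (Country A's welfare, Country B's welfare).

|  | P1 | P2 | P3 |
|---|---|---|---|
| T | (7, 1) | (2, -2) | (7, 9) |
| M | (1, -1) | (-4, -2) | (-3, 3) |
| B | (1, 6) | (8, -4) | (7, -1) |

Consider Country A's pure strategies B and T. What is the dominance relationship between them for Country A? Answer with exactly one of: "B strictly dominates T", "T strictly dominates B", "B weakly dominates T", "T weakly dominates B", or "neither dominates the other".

neither dominates the other

Compare B to T across each choice by Country B: P1: 1<7, P2: 8>2, P3: 7=7.
B does better at P2 but worse at P1; neither strategy dominates the other.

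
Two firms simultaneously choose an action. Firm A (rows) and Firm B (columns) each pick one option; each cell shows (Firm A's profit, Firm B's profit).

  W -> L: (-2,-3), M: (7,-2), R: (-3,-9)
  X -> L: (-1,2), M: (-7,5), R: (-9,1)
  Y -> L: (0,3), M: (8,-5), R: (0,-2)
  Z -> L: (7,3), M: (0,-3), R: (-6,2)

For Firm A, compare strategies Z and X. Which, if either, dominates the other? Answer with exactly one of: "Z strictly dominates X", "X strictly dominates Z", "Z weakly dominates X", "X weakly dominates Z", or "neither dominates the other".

Z strictly dominates X

Compare Z to X across every action of Firm B: L: 7>-1, M: 0>-7, R: -6>-9.
Every comparison favours Z, so Z strictly dominates X.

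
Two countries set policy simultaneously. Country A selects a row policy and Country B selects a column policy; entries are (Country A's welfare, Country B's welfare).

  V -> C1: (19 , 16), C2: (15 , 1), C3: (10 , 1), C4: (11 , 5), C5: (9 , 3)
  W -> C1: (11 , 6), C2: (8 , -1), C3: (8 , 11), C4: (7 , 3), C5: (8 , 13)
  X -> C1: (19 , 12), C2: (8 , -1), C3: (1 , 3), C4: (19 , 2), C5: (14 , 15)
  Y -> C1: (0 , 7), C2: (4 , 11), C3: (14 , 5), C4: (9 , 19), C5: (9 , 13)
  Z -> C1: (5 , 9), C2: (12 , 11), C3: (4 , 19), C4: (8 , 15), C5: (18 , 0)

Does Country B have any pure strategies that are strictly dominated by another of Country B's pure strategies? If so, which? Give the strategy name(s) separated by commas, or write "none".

Nothing dominates C1: C2 at V (16>1); C3 at V (16>1); C4 at V (16>5); C5 at V (16>3).
C4 strictly dominates C2 — V: 5>1, W: 3>-1, X: 2>-1, Y: 19>11, Z: 15>11.
Nothing dominates C3: C1 at W (11>6); C2 at V (1=1); C4 at W (11>3); C5 at Z (19>0).
C4 is not dominated — it holds its own against C1 at Y (19>7); C2 at V (5>1); C3 at V (5>1); C5 at V (5>3).
C5: no other strategy beats it everywhere (C1 at W (13>6); C2 at V (3>1); C3 at V (3>1); C4 at W (13>3)).

C2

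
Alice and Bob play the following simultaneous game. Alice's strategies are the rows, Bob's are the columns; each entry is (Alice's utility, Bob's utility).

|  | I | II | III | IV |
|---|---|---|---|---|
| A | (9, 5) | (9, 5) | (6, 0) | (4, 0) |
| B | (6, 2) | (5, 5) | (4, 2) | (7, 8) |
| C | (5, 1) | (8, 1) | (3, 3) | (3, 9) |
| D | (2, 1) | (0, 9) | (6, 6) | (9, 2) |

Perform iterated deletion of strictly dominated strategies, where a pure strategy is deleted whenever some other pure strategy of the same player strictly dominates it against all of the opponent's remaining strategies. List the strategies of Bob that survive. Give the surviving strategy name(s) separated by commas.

I, II, IV

Alice's strategy C is strictly dominated by A (I: 9>5, II: 9>8, III: 6>3, IV: 4>3) and is removed.
Column III is eliminated: II beats it against every remaining row (A: 5>0, B: 5>2, D: 9>6).
Among the remaining strategies, none is strictly dominated by another pure strategy of the same player, so the elimination stops.
Surviving strategies — Alice: {A, B, D}; Bob: {I, II, IV}.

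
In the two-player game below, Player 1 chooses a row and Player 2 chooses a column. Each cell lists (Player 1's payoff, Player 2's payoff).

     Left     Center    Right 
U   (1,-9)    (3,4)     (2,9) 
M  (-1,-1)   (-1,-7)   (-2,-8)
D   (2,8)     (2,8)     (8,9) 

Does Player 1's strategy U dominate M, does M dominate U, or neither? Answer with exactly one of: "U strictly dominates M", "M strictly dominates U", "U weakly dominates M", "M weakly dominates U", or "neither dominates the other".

U's payoffs vs M's, by Player 2's action — Left: 1>-1, Center: 3>-1, Right: 2>-2.
U gives a strictly higher payoff against every action of Player 2, so U strictly dominates M.

U strictly dominates M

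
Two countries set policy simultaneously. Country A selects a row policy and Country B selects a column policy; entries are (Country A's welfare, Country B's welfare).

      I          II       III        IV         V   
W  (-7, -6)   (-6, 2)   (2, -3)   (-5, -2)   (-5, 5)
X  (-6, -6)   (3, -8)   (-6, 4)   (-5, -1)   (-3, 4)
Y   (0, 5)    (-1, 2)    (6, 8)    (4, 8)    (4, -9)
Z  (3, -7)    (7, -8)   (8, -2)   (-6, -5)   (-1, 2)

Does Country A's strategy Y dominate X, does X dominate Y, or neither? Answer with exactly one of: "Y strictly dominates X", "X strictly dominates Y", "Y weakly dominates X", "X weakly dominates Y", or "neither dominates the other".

Y's payoffs vs X's, by Country B's action — I: 0>-6, II: -1<3, III: 6>-6, IV: 4>-5, V: 4>-3.
Y does better at I, III, IV, V but worse at II; neither strategy dominates the other.

neither dominates the other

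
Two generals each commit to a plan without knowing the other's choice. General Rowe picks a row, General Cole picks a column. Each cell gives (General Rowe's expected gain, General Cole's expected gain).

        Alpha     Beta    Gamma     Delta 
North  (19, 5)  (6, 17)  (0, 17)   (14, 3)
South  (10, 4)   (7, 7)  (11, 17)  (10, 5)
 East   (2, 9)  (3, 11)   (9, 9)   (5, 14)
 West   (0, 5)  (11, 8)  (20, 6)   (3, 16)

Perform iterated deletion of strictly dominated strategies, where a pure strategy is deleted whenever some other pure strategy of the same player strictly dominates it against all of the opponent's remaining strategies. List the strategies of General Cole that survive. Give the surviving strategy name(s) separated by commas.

Beta, Gamma, Delta

General Rowe's strategy East is strictly dominated by South (Alpha: 10>2, Beta: 7>3, Gamma: 11>9, Delta: 10>5) and is removed.
Column Alpha is eliminated: Beta beats it against every remaining row (North: 17>5, South: 7>4, West: 8>5).
Among the remaining strategies, none is strictly dominated by another pure strategy of the same player, so the elimination stops.
Surviving strategies — General Rowe: {North, South, West}; General Cole: {Beta, Gamma, Delta}.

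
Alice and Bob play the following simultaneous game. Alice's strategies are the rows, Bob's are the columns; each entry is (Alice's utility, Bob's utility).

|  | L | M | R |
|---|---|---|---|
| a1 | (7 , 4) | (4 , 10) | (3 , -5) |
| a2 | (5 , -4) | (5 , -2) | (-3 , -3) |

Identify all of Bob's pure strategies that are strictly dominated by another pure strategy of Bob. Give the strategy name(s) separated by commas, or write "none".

L, R

M strictly dominates L — a1: 10>4, a2: -2>-4.
M is not dominated — it holds its own against L at a1 (10>4); R at a1 (10>-5).
M strictly dominates R — a1: 10>-5, a2: -2>-3.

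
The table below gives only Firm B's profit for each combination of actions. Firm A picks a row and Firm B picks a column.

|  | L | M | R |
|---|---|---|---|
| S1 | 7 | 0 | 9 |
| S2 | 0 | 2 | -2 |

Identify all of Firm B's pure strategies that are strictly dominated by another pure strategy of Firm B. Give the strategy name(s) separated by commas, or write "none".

L: no other strategy beats it everywhere (M at S1 (7>0); R at S2 (0>-2)).
M: no other strategy beats it everywhere (L at S2 (2>0); R at S2 (2>-2)).
R is not dominated — it holds its own against L at S1 (9>7); M at S1 (9>0).

none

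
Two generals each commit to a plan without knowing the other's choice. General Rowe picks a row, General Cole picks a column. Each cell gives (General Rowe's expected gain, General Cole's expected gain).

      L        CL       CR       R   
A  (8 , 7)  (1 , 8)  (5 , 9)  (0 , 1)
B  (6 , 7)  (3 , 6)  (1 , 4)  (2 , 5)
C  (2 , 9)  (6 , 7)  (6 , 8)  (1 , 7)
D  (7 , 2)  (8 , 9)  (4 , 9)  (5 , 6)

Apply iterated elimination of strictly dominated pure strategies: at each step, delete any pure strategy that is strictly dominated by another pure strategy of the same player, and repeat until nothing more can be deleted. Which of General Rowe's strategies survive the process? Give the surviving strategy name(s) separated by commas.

A, C, D

Row B is eliminated: D beats it against every remaining column (L: 7>6, CL: 8>3, CR: 4>1, R: 5>2).
Column R is eliminated: CR beats it against every remaining row (A: 9>1, C: 8>7, D: 9>6).
Among the remaining strategies, none is strictly dominated by another pure strategy of the same player, so the elimination stops.
Surviving strategies — General Rowe: {A, C, D}; General Cole: {L, CL, CR}.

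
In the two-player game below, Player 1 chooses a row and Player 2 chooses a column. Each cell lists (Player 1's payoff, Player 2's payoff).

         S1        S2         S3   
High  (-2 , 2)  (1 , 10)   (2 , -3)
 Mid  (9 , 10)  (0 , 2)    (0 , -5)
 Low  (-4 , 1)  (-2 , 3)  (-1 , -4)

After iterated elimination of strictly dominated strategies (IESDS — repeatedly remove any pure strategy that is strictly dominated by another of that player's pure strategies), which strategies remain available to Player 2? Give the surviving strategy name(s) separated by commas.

S1, S2

Player 1's strategy Low is strictly dominated by High (S1: -2>-4, S2: 1>-2, S3: 2>-1) and is removed.
For Player 2, S1 strictly dominates S3 on the remaining rows (High: 2>-3, Mid: 10>-5); eliminate S3.
Among the remaining strategies, none is strictly dominated by another pure strategy of the same player, so the elimination stops.
Surviving strategies — Player 1: {High, Mid}; Player 2: {S1, S2}.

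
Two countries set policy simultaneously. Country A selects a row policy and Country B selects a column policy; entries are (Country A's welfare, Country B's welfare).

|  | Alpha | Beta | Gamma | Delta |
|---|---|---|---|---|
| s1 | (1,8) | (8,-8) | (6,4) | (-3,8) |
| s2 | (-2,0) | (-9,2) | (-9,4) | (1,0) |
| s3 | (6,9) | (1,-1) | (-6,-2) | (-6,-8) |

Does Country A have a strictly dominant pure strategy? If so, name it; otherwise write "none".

none

s1 fails to dominate s2 at Delta (-3<1).
s2 fails to dominate s1 at Alpha (-2<1).
s3 fails to dominate s1 at Beta (1<8).
No single strategy dominates all the others.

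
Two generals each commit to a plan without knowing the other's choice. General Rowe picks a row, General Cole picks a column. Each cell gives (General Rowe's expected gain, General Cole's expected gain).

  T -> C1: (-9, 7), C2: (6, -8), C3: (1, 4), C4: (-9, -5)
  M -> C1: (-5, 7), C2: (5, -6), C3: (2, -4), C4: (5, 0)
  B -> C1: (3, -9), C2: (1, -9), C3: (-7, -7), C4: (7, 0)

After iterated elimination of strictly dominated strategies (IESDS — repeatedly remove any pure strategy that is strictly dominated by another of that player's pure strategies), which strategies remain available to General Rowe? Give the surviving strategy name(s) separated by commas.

B

General Cole's strategy C2 is strictly dominated by C3 (T: 4>-8, M: -4>-6, B: -7>-9) and is removed.
General Rowe's strategy T is strictly dominated by M (C1: -5>-9, C3: 2>1, C4: 5>-9) and is removed.
For General Cole, C4 strictly dominates C3 on the remaining rows (M: 0>-4, B: 0>-7); eliminate C3.
Row M is eliminated: B beats it against every remaining column (C1: 3>-5, C4: 7>5).
Column C1 is eliminated: C4 beats it against every remaining row (B: 0>-9).
Among the remaining strategies, none is strictly dominated by another pure strategy of the same player, so the elimination stops.
Surviving strategies — General Rowe: {B}; General Cole: {C4}.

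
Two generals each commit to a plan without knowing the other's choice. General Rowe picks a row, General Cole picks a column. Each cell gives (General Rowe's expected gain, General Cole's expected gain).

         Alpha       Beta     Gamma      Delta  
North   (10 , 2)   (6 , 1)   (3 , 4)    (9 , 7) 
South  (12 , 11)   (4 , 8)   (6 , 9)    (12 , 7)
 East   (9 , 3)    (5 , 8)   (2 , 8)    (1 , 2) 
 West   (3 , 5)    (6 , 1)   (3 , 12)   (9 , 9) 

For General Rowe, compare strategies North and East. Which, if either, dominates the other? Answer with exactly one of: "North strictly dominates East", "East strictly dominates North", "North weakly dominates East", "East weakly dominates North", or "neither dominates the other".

Compare North to East across every action of General Cole: Alpha: 10>9, Beta: 6>5, Gamma: 3>2, Delta: 9>1.
Every comparison favours North, so North strictly dominates East.

North strictly dominates East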